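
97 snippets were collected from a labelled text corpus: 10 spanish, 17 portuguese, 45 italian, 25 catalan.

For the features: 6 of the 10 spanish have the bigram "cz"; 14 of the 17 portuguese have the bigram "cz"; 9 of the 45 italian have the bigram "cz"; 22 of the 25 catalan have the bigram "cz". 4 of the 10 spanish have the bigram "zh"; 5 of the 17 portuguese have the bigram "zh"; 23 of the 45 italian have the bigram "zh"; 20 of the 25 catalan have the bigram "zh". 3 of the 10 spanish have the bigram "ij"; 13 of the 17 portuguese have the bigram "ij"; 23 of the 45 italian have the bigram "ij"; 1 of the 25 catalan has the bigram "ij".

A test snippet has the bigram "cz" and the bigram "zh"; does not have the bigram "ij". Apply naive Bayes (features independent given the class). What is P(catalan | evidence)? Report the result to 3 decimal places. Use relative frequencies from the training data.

spanish: (10/97) × (6/10) × (4/10) × (7/10) ≈ 0.0173196
portuguese: (17/97) × (14/17) × (5/17) × (4/17) ≈ 0.00998823
italian: (45/97) × (9/45) × (23/45) × (22/45) ≈ 0.0231844
catalan: (25/97) × (22/25) × (20/25) × (24/25) ≈ 0.174186
P(catalan | x) = 0.174186 / 0.22467823 ≈ 0.775

0.775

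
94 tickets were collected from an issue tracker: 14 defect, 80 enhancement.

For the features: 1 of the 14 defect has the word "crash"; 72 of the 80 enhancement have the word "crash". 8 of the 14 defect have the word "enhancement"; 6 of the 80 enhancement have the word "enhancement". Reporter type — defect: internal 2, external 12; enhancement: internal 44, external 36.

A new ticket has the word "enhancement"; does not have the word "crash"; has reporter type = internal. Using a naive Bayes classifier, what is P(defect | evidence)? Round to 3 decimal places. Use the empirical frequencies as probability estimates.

defect: (14/94) × (13/14) × (8/14) × (2/14) ≈ 0.0112896
enhancement: (80/94) × (8/80) × (6/80) × (44/80) ≈ 0.00351064
P(defect | x) = 0.0112896 / 0.01480024 ≈ 0.763

0.763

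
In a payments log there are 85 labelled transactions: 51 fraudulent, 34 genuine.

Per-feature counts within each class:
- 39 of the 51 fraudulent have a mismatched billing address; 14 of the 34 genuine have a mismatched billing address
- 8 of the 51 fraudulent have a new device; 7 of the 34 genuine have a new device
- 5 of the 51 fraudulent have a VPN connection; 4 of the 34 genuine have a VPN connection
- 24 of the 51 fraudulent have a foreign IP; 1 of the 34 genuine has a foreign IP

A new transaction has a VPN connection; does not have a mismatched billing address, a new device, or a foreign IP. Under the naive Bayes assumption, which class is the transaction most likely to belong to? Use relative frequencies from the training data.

genuine

fraudulent: (51/85) × (12/51) × (43/51) × (5/51) × (27/51) ≈ 0.00617809
genuine: (34/85) × (20/34) × (27/34) × (4/34) × (33/34) ≈ 0.021336
Highest score → genuine.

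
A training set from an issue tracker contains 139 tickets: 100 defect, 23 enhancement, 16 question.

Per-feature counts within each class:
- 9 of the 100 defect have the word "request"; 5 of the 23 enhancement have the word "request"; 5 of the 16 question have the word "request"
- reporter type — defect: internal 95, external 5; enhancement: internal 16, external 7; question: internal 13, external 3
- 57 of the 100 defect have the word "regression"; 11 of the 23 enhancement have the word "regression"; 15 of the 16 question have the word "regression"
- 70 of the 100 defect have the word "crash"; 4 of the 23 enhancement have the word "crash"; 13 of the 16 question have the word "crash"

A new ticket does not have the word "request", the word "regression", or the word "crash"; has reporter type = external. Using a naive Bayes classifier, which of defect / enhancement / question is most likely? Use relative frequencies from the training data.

defect: (100/139) × (91/100) × (5/100) × (43/100) × (30/100) ≈ 0.00422266
enhancement: (23/139) × (18/23) × (7/23) × (12/23) × (19/23) ≈ 0.0169866
question: (16/139) × (11/16) × (3/16) × (1/16) × (3/16) ≈ 0.000173884
Highest score → enhancement.

enhancement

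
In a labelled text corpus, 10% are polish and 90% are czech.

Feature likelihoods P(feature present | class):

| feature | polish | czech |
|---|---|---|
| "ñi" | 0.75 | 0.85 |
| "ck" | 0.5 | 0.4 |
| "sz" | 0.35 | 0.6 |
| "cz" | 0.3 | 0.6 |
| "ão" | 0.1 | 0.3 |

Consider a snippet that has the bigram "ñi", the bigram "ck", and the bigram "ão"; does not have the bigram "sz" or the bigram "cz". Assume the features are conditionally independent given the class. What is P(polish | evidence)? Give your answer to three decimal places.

polish: 0.1 × 0.75 × 0.5 × (1−0.35) × (1−0.3) × 0.1 = 0.00170625
czech: 0.9 × 0.85 × 0.4 × (1−0.6) × (1−0.6) × 0.3 = 0.014688
P(polish | x) = 0.00170625 / 0.01639425 ≈ 0.104

0.104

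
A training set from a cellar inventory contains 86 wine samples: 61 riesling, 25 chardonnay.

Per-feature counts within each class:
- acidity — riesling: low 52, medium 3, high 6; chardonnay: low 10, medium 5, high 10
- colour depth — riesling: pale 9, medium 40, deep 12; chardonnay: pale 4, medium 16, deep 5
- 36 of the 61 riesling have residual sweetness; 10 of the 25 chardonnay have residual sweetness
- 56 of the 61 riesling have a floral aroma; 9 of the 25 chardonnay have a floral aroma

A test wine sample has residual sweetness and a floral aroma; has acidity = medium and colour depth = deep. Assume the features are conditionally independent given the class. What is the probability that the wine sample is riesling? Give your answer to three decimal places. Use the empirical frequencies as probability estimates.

riesling: (61/86) × (3/61) × (12/61) × (36/61) × (56/61) ≈ 0.00371796
chardonnay: (25/86) × (5/25) × (5/25) × (10/25) × (9/25) ≈ 0.00167442
P(riesling | x) = 0.00371796 / 0.00539238 ≈ 0.689

0.689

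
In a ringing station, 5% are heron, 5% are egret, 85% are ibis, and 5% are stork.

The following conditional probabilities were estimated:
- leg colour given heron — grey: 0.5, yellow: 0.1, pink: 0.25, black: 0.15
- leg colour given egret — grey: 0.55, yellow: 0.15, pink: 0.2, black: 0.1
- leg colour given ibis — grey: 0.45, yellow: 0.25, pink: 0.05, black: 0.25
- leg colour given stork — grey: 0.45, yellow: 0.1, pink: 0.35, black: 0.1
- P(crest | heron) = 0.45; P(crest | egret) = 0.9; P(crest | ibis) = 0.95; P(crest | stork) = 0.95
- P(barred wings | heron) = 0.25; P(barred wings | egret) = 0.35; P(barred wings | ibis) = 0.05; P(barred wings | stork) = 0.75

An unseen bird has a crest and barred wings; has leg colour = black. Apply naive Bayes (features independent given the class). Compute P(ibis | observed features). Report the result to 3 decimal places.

0.628

heron: 0.05 × 0.15 × 0.45 × 0.25 = 0.00084375
egret: 0.05 × 0.1 × 0.9 × 0.35 = 0.001575
ibis: 0.85 × 0.25 × 0.95 × 0.05 = 0.01009375
stork: 0.05 × 0.1 × 0.95 × 0.75 = 0.0035625
P(ibis | x) = 0.01009375 / 0.016075 ≈ 0.628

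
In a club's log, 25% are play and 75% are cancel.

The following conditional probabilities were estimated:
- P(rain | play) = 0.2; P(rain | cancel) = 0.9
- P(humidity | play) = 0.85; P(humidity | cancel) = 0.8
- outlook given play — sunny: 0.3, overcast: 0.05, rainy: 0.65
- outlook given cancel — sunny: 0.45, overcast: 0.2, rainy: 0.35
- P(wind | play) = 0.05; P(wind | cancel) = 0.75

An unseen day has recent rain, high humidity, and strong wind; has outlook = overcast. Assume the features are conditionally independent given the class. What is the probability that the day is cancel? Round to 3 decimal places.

play: 0.25 × 0.2 × 0.85 × 0.05 × 0.05 = 0.00010625
cancel: 0.75 × 0.9 × 0.8 × 0.2 × 0.75 = 0.081
P(cancel | x) = 0.081 / 0.08110625 ≈ 0.999

0.999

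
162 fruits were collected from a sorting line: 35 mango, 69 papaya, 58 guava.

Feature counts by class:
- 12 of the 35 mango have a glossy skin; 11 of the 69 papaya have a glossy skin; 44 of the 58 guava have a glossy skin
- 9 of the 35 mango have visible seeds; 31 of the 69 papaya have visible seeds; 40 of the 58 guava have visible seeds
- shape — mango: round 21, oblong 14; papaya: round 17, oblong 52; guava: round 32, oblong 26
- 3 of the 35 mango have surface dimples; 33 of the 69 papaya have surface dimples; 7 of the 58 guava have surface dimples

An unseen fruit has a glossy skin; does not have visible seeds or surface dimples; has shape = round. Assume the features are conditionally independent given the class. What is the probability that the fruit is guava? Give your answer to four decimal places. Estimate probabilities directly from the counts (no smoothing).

0.5389

mango: (35/162) × (12/35) × (26/35) × (21/35) × (32/35) ≈ 0.0301859
papaya: (69/162) × (11/69) × (38/69) × (17/69) × (36/69) ≈ 0.0048069
guava: (58/162) × (44/58) × (18/58) × (32/58) × (51/58) ≈ 0.0408928
P(guava | x) = 0.0408928 / 0.0758856 ≈ 0.5389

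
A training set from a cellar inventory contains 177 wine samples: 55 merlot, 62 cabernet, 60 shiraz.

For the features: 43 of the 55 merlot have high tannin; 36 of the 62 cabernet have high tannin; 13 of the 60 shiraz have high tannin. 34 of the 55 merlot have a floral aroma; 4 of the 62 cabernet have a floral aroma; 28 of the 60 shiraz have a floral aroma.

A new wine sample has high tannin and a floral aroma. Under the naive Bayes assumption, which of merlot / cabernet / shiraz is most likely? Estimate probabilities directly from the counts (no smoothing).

merlot: (55/177) × (43/55) × (34/55) ≈ 0.15018
cabernet: (62/177) × (36/62) × (4/62) ≈ 0.0131219
shiraz: (60/177) × (13/60) × (28/60) ≈ 0.034275
Highest score → merlot.

merlot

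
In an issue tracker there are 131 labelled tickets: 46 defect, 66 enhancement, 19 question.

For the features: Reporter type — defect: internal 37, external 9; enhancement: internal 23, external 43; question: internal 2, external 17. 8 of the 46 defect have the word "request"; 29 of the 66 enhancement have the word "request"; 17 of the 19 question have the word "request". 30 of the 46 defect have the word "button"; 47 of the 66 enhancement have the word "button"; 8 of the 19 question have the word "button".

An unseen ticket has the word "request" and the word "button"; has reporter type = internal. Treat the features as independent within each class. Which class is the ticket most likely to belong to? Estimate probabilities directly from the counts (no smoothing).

defect: (46/131) × (37/46) × (8/46) × (30/46) ≈ 0.0320351
enhancement: (66/131) × (23/66) × (29/66) × (47/66) ≈ 0.0549369
question: (19/131) × (2/19) × (17/19) × (8/19) ≈ 0.00575162
Highest score → enhancement.

enhancement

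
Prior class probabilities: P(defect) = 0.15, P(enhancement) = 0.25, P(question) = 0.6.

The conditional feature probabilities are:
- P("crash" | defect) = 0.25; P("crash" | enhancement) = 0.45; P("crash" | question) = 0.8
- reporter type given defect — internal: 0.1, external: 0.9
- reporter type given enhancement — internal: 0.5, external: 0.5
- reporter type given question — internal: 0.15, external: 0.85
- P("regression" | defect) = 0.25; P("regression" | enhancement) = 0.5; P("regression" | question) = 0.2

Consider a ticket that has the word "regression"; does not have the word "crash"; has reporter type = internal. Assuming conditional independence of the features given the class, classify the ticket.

enhancement

defect: 0.15 × (1−0.25) × 0.1 × 0.25 = 0.0028125
enhancement: 0.25 × (1−0.45) × 0.5 × 0.5 = 0.034375
question: 0.6 × (1−0.8) × 0.15 × 0.2 = 0.0036
Highest score → enhancement.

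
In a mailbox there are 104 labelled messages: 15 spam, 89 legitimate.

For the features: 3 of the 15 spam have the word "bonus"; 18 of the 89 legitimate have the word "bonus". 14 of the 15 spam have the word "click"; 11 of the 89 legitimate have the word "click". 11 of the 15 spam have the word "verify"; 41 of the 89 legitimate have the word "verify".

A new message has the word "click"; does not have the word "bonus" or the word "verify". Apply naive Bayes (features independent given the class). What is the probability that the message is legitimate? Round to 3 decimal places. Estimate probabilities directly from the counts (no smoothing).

0.613

spam: (15/104) × (12/15) × (14/15) × (4/15) ≈ 0.0287179
legitimate: (89/104) × (71/89) × (11/89) × (48/89) ≈ 0.0455071
P(legitimate | x) = 0.0455071 / 0.074225 ≈ 0.613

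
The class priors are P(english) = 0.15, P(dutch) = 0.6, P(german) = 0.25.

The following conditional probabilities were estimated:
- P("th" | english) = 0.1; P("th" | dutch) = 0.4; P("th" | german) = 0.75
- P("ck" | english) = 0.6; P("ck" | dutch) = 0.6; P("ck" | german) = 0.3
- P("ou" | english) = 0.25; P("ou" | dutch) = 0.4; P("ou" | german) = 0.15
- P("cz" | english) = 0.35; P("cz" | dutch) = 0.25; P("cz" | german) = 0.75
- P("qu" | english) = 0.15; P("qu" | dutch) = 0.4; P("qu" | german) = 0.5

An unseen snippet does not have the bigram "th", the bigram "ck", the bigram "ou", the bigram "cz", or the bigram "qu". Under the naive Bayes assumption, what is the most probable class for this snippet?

dutch

english: 0.15 × (1−0.1) × (1−0.6) × (1−0.25) × (1−0.35) × (1−0.15) = 0.02237625
dutch: 0.6 × (1−0.4) × (1−0.6) × (1−0.4) × (1−0.25) × (1−0.4) = 0.03888
german: 0.25 × (1−0.75) × (1−0.3) × (1−0.15) × (1−0.75) × (1−0.5) = 0.0046484375
Highest score → dutch.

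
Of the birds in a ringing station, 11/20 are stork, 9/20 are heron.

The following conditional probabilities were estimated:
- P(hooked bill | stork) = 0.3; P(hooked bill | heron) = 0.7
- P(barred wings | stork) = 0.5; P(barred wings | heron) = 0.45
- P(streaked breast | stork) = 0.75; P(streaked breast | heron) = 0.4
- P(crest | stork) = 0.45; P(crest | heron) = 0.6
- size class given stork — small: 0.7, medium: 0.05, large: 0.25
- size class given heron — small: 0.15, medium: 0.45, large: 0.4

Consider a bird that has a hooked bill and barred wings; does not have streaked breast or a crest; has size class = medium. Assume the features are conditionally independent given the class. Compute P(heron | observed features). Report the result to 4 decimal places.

0.9643

stork: 0.55 × 0.3 × 0.5 × (1−0.75) × (1−0.45) × 0.05 = 0.0005671875
heron: 0.45 × 0.7 × 0.45 × (1−0.4) × (1−0.6) × 0.45 = 0.015309
P(heron | x) = 0.015309 / 0.0158761875 ≈ 0.9643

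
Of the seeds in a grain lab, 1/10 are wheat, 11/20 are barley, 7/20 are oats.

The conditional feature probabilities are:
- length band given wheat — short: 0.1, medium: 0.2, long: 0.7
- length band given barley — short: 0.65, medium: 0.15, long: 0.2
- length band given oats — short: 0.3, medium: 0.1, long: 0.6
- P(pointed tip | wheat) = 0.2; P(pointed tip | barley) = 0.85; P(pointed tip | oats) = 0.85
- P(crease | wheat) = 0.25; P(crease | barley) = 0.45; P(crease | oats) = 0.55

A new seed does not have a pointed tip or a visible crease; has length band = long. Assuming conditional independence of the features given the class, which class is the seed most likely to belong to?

wheat: 0.1 × 0.7 × (1−0.2) × (1−0.25) = 0.042
barley: 0.55 × 0.2 × (1−0.85) × (1−0.45) = 0.009075
oats: 0.35 × 0.6 × (1−0.85) × (1−0.55) = 0.014175
Highest score → wheat.

wheat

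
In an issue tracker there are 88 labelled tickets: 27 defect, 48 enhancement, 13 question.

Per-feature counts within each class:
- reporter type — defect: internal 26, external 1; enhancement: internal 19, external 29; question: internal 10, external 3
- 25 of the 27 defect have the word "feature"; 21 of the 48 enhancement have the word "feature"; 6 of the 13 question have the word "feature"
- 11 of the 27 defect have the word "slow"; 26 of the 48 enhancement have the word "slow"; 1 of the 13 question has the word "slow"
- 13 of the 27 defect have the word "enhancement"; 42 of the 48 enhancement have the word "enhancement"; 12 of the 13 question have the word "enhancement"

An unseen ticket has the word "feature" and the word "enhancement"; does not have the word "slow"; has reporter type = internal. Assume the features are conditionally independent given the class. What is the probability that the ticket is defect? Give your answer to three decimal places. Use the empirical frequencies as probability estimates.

0.486

defect: (27/88) × (26/27) × (25/27) × (16/27) × (13/27) ≈ 0.0780554
enhancement: (48/88) × (19/48) × (21/48) × (22/48) × (42/48) ≈ 0.0378825
question: (13/88) × (10/13) × (6/13) × (12/13) × (12/13) ≈ 0.044689
P(defect | x) = 0.0780554 / 0.1606269 ≈ 0.486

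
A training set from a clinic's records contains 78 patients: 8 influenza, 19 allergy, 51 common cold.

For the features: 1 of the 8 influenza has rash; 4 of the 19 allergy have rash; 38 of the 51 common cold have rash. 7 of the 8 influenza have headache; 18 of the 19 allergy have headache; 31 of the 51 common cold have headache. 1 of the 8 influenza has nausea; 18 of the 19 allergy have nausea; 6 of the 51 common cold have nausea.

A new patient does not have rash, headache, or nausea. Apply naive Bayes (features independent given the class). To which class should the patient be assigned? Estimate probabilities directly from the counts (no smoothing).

influenza: (8/78) × (7/8) × (1/8) × (7/8) ≈ 0.00981571
allergy: (19/78) × (15/19) × (1/19) × (1/19) ≈ 0.000532708
common cold: (51/78) × (13/51) × (20/51) × (45/51) ≈ 0.0576701
Highest score → common cold.

common cold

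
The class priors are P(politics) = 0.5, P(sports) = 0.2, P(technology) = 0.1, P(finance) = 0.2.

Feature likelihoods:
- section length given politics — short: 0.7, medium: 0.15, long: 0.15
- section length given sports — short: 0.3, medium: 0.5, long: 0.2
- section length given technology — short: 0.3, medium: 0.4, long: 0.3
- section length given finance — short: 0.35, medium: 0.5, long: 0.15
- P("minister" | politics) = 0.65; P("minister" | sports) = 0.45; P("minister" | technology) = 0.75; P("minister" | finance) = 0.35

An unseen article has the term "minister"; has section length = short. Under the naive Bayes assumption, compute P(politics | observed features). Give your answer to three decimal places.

0.755

politics: 0.5 × 0.7 × 0.65 = 0.2275
sports: 0.2 × 0.3 × 0.45 = 0.027
technology: 0.1 × 0.3 × 0.75 = 0.0225
finance: 0.2 × 0.35 × 0.35 = 0.0245
P(politics | x) = 0.2275 / 0.3015 ≈ 0.755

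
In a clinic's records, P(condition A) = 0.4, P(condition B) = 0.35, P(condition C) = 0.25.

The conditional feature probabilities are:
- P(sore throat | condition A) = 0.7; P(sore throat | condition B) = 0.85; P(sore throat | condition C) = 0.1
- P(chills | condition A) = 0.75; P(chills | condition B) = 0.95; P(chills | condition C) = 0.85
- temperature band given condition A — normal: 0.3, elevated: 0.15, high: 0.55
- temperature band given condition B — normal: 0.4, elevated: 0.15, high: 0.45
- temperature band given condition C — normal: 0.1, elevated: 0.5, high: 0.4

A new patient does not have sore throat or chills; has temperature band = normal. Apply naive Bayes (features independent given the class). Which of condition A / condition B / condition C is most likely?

condition A: 0.4 × (1−0.7) × (1−0.75) × 0.3 = 0.009
condition B: 0.35 × (1−0.85) × (1−0.95) × 0.4 = 0.00105
condition C: 0.25 × (1−0.1) × (1−0.85) × 0.1 = 0.003375
Highest score → condition A.

condition A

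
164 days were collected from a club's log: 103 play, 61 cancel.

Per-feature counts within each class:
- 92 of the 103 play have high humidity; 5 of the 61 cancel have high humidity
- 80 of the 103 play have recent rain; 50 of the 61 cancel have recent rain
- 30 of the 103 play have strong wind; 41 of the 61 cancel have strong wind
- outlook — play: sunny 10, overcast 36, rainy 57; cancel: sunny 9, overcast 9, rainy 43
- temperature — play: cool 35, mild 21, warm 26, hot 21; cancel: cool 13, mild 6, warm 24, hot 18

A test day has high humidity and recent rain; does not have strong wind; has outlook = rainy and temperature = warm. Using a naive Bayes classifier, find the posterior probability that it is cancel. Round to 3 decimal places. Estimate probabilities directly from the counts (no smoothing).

play: (103/164) × (92/103) × (80/103) × (73/103) × (57/103) × (26/103) ≈ 0.0431376
cancel: (61/164) × (5/61) × (50/61) × (20/61) × (43/61) × (24/61) ≈ 0.00227241
P(cancel | x) = 0.00227241 / 0.04541001 ≈ 0.050

0.050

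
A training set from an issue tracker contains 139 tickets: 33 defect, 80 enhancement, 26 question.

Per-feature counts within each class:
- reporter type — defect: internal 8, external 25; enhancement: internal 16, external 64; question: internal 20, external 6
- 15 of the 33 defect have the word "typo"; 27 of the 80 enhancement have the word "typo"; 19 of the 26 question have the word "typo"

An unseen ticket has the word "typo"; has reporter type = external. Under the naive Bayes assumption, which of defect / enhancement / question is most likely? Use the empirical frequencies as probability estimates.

enhancement

defect: (33/139) × (25/33) × (15/33) ≈ 0.0817528
enhancement: (80/139) × (64/80) × (27/80) ≈ 0.155396
question: (26/139) × (6/26) × (19/26) ≈ 0.031544
Highest score → enhancement.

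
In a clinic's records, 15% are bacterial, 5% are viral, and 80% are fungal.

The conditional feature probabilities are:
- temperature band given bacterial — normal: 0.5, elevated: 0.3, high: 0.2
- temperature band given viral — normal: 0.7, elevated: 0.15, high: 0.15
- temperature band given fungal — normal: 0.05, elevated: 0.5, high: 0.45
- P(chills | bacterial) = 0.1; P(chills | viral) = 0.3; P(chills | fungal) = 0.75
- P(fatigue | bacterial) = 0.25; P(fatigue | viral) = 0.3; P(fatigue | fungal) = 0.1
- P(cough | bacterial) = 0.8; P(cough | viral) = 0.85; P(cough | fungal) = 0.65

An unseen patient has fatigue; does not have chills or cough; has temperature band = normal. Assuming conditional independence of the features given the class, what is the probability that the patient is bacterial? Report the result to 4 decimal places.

0.6991

bacterial: 0.15 × 0.5 × (1−0.1) × 0.25 × (1−0.8) = 0.003375
viral: 0.05 × 0.7 × (1−0.3) × 0.3 × (1−0.85) = 0.0011025
fungal: 0.8 × 0.05 × (1−0.75) × 0.1 × (1−0.65) = 0.00035
P(bacterial | x) = 0.003375 / 0.0048275 ≈ 0.6991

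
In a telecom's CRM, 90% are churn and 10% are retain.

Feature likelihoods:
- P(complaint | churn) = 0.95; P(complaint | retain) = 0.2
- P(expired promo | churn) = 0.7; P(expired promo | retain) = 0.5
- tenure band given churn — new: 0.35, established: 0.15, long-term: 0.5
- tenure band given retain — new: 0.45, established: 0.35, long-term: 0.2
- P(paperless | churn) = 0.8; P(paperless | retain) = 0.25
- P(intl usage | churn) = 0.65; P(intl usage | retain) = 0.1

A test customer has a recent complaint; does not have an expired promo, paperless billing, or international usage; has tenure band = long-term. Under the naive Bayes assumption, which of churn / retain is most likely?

churn: 0.9 × 0.95 × (1−0.7) × 0.5 × (1−0.8) × (1−0.65) = 0.0089775
retain: 0.1 × 0.2 × (1−0.5) × 0.2 × (1−0.25) × (1−0.1) = 0.00135
Highest score → churn.

churn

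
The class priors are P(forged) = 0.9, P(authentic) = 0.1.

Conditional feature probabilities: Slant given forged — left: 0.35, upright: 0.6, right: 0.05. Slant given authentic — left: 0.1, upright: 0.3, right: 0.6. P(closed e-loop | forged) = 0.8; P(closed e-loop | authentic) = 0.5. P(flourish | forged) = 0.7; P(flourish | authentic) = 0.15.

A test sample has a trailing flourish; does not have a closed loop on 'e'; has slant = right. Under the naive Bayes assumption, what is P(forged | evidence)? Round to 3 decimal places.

0.583

forged: 0.9 × 0.05 × (1−0.8) × 0.7 = 0.0063
authentic: 0.1 × 0.6 × (1−0.5) × 0.15 = 0.0045
P(forged | x) = 0.0063 / 0.0108 ≈ 0.583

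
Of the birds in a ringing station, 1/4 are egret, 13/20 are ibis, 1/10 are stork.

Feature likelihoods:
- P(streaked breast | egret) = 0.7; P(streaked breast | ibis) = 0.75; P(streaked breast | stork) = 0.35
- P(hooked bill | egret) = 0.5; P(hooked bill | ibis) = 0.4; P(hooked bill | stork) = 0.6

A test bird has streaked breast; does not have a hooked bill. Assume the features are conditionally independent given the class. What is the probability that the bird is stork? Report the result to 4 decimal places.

egret: 0.25 × 0.7 × (1−0.5) = 0.0875
ibis: 0.65 × 0.75 × (1−0.4) = 0.2925
stork: 0.1 × 0.35 × (1−0.6) = 0.014
P(stork | x) = 0.014 / 0.394 ≈ 0.0355

0.0355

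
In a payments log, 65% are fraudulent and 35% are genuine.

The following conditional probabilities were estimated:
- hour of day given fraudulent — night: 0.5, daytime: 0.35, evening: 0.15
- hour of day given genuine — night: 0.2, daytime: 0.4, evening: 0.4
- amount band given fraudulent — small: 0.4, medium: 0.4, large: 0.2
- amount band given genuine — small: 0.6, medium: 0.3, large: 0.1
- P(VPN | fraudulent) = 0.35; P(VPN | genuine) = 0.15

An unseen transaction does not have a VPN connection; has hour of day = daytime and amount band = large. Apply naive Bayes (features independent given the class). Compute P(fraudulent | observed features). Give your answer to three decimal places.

0.713

fraudulent: 0.65 × 0.35 × 0.2 × (1−0.35) = 0.029575
genuine: 0.35 × 0.4 × 0.1 × (1−0.15) = 0.0119
P(fraudulent | x) = 0.029575 / 0.041475 ≈ 0.713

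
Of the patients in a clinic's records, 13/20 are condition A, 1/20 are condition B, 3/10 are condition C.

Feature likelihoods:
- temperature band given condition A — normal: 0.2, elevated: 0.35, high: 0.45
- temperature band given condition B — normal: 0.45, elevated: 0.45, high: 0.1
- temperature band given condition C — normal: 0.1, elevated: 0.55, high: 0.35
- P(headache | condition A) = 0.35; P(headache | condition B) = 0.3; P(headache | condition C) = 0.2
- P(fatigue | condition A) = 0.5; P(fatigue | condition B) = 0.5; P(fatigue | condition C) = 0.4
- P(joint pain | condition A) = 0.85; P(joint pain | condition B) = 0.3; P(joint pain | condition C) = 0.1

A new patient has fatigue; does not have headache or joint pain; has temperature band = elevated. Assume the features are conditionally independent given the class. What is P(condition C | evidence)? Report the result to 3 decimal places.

condition A: 0.65 × 0.35 × (1−0.35) × 0.5 × (1−0.85) = 0.011090625
condition B: 0.05 × 0.45 × (1−0.3) × 0.5 × (1−0.3) = 0.0055125
condition C: 0.3 × 0.55 × (1−0.2) × 0.4 × (1−0.1) = 0.04752
P(condition C | x) = 0.04752 / 0.064123125 ≈ 0.741

0.741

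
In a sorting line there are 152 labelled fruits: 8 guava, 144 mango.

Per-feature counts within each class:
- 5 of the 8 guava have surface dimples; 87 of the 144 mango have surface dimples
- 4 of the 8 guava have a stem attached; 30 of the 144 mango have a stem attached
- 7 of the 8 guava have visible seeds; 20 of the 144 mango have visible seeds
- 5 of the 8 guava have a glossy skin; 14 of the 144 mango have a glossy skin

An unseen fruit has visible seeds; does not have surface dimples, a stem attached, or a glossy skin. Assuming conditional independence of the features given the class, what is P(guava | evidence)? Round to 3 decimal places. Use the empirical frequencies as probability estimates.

0.080

guava: (8/152) × (3/8) × (4/8) × (7/8) × (3/8) ≈ 0.00323808
mango: (144/152) × (57/144) × (114/144) × (20/144) × (130/144) ≈ 0.0372239
P(guava | x) = 0.00323808 / 0.04046198 ≈ 0.080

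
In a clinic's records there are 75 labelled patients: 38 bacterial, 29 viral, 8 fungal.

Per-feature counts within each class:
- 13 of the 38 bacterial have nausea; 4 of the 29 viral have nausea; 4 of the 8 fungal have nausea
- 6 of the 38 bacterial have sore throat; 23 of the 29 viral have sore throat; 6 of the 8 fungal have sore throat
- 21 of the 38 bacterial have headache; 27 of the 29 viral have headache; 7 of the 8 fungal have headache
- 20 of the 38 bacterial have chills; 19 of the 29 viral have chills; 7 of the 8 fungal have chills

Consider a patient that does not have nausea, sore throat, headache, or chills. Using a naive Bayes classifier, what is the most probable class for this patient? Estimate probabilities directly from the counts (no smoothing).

bacterial

bacterial: (38/75) × (25/38) × (32/38) × (17/38) × (18/38) ≈ 0.0594839
viral: (29/75) × (25/29) × (6/29) × (2/29) × (10/29) ≈ 0.00164008
fungal: (8/75) × (4/8) × (2/8) × (1/8) × (1/8) ≈ 0.000208333
Highest score → bacterial.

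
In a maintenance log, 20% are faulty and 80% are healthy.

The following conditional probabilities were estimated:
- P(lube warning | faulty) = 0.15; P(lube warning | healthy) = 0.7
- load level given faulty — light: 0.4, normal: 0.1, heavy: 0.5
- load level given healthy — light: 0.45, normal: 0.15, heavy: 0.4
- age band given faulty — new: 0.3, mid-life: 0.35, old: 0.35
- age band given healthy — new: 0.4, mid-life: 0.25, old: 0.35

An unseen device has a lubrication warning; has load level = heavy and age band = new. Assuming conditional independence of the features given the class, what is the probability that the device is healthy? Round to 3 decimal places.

0.952

faulty: 0.2 × 0.15 × 0.5 × 0.3 = 0.0045
healthy: 0.8 × 0.7 × 0.4 × 0.4 = 0.0896
P(healthy | x) = 0.0896 / 0.0941 ≈ 0.952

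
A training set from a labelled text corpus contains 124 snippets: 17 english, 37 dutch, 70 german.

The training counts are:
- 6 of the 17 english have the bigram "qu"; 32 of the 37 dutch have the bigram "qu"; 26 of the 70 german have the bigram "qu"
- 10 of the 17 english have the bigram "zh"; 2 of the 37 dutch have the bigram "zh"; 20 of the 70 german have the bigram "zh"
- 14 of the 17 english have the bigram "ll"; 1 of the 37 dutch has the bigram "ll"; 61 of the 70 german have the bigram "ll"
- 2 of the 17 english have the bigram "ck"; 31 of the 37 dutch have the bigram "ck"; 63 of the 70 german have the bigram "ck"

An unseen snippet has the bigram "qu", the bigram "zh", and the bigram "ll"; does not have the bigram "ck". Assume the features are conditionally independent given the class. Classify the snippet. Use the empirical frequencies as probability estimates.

english: (17/124) × (6/17) × (10/17) × (14/17) × (15/17) ≈ 0.0206825
dutch: (37/124) × (32/37) × (2/37) × (1/37) × (6/37) ≈ 0.000061137
german: (70/124) × (26/70) × (20/70) × (61/70) × (7/70) ≈ 0.00522054
Highest score → english.

english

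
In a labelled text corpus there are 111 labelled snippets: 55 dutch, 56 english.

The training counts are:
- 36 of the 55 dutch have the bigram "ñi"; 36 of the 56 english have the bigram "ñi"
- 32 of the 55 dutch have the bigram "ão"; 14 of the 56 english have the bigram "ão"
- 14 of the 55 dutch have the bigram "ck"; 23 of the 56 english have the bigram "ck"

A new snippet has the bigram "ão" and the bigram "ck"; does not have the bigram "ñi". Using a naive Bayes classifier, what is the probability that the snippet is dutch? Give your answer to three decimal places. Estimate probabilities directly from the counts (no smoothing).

dutch: (55/111) × (19/55) × (32/55) × (14/55) ≈ 0.0253503
english: (56/111) × (20/56) × (14/56) × (23/56) ≈ 0.0185006
P(dutch | x) = 0.0253503 / 0.0438509 ≈ 0.578

0.578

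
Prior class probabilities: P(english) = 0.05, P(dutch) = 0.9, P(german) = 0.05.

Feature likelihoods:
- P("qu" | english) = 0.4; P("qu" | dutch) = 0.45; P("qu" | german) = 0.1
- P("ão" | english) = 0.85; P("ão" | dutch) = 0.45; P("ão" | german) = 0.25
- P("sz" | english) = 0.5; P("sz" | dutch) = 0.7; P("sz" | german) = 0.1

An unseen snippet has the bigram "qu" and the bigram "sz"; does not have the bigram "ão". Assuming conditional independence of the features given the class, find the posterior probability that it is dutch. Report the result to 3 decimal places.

0.988

english: 0.05 × 0.4 × (1−0.85) × 0.5 = 0.0015
dutch: 0.9 × 0.45 × (1−0.45) × 0.7 = 0.155925
german: 0.05 × 0.1 × (1−0.25) × 0.1 = 0.000375
P(dutch | x) = 0.155925 / 0.1578 ≈ 0.988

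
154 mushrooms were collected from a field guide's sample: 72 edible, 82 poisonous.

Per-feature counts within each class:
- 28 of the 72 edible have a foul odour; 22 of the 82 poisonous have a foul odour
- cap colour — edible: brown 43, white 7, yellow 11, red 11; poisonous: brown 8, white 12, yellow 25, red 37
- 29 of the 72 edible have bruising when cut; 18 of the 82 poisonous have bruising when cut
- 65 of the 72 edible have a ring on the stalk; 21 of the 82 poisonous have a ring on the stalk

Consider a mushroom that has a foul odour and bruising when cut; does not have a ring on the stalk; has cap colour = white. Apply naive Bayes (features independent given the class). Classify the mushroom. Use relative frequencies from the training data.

edible: (72/154) × (28/72) × (7/72) × (29/72) × (7/72) ≈ 0.000692204
poisonous: (82/154) × (22/82) × (12/82) × (18/82) × (61/82) ≈ 0.00341385
Highest score → poisonous.

poisonous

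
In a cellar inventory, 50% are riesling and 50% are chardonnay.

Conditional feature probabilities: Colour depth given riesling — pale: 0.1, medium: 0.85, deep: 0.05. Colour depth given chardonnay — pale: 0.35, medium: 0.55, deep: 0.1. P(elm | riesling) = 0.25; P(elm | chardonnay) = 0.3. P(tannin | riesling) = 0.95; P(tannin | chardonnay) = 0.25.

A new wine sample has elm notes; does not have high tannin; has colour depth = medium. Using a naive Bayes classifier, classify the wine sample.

riesling: 0.5 × 0.85 × 0.25 × (1−0.95) = 0.0053125
chardonnay: 0.5 × 0.55 × 0.3 × (1−0.25) = 0.061875
Highest score → chardonnay.

chardonnay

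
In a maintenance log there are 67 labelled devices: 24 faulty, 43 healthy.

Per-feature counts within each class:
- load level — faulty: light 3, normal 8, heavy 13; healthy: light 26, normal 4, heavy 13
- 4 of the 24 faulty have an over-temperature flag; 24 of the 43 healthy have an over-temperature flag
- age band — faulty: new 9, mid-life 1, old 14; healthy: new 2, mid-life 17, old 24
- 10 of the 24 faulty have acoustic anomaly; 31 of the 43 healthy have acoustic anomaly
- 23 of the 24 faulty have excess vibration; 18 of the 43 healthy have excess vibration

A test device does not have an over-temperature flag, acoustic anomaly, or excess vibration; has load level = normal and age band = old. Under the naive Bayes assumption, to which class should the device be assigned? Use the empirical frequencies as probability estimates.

faulty: (24/67) × (8/24) × (20/24) × (14/24) × (14/24) × (1/24) ≈ 0.00141077
healthy: (43/67) × (4/43) × (19/43) × (24/43) × (12/43) × (25/43) ≈ 0.0023889
Highest score → healthy.

healthy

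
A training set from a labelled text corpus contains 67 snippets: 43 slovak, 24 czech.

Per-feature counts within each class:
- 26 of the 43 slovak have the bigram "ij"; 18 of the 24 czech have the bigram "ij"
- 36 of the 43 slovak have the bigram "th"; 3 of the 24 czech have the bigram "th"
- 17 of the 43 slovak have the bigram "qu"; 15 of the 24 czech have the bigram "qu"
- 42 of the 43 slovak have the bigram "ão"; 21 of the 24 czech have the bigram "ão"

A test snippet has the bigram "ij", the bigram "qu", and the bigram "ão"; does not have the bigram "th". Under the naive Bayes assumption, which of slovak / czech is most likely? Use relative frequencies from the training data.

slovak: (43/67) × (26/43) × (7/43) × (17/43) × (42/43) ≈ 0.0243944
czech: (24/67) × (18/24) × (21/24) × (15/24) × (21/24) ≈ 0.128556
Highest score → czech.

czech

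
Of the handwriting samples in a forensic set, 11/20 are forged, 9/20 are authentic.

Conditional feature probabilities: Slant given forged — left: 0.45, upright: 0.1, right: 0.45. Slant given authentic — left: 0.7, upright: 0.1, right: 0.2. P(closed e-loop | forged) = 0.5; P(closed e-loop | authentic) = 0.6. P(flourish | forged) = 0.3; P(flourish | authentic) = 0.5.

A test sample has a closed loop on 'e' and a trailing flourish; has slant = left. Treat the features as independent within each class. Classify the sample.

authentic

forged: 0.55 × 0.45 × 0.5 × 0.3 = 0.037125
authentic: 0.45 × 0.7 × 0.6 × 0.5 = 0.0945
Highest score → authentic.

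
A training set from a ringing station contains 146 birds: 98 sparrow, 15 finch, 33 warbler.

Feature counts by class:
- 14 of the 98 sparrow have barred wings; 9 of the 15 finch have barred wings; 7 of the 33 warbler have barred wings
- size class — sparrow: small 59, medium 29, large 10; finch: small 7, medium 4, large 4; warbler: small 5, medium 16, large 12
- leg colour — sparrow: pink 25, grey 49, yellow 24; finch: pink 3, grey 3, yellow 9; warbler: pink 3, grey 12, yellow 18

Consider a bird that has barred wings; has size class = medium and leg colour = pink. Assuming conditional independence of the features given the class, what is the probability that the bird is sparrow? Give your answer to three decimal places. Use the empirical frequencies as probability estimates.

0.573

sparrow: (98/146) × (14/98) × (29/98) × (25/98) ≈ 0.00723871
finch: (15/146) × (9/15) × (4/15) × (3/15) ≈ 0.00328767
warbler: (33/146) × (7/33) × (16/33) × (3/33) ≈ 0.00211329
P(sparrow | x) = 0.00723871 / 0.01263967 ≈ 0.573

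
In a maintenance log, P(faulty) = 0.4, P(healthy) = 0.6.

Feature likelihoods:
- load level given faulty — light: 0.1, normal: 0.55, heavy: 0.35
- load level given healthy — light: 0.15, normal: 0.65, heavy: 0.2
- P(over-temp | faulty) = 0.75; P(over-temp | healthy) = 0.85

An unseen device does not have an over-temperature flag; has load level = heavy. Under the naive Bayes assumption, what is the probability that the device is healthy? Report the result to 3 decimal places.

faulty: 0.4 × 0.35 × (1−0.75) = 0.035
healthy: 0.6 × 0.2 × (1−0.85) = 0.018
P(healthy | x) = 0.018 / 0.053 ≈ 0.340

0.340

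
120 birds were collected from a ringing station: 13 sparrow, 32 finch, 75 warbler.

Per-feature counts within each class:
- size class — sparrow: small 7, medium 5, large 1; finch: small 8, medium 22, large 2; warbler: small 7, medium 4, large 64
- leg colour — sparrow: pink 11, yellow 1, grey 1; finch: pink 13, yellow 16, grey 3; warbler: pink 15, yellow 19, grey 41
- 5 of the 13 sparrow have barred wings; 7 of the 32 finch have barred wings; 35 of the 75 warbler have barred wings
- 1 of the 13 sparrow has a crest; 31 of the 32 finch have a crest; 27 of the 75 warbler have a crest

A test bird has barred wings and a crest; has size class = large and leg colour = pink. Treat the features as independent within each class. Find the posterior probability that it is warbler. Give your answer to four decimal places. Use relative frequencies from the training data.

0.9160

sparrow: (13/120) × (1/13) × (11/13) × (5/13) × (1/13) ≈ 0.000208618
finch: (32/120) × (2/32) × (13/32) × (7/32) × (31/32) ≈ 0.00143483
warbler: (75/120) × (64/75) × (15/75) × (35/75) × (27/75) = 0.01792
P(warbler | x) = 0.01792 / 0.019563448 ≈ 0.9160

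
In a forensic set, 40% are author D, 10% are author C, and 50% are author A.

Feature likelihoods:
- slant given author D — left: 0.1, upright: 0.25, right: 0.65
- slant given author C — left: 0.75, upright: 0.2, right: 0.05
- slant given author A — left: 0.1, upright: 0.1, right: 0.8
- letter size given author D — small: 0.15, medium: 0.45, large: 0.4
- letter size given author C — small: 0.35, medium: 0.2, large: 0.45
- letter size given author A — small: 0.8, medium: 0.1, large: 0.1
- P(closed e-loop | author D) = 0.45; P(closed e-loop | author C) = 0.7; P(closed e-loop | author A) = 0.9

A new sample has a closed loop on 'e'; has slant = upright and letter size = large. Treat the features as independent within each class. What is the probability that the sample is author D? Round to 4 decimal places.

0.6250

author D: 0.4 × 0.25 × 0.4 × 0.45 = 0.018
author C: 0.1 × 0.2 × 0.45 × 0.7 = 0.0063
author A: 0.5 × 0.1 × 0.1 × 0.9 = 0.0045
P(author D | x) = 0.018 / 0.0288 ≈ 0.6250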